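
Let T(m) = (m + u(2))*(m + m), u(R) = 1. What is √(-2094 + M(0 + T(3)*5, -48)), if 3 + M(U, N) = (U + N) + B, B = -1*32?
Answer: 11*I*√17 ≈ 45.354*I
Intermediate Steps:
T(m) = 2*m*(1 + m) (T(m) = (m + 1)*(m + m) = (1 + m)*(2*m) = 2*m*(1 + m))
B = -32
M(U, N) = -35 + N + U (M(U, N) = -3 + ((U + N) - 32) = -3 + ((N + U) - 32) = -3 + (-32 + N + U) = -35 + N + U)
√(-2094 + M(0 + T(3)*5, -48)) = √(-2094 + (-35 - 48 + (0 + (2*3*(1 + 3))*5))) = √(-2094 + (-35 - 48 + (0 + (2*3*4)*5))) = √(-2094 + (-35 - 48 + (0 + 24*5))) = √(-2094 + (-35 - 48 + (0 + 120))) = √(-2094 + (-35 - 48 + 120)) = √(-2094 + 37) = √(-2057) = 11*I*√17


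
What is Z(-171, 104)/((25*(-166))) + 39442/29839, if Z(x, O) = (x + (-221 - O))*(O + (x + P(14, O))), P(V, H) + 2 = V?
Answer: -65032362/12383185 ≈ -5.2517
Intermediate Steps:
P(V, H) = -2 + V
Z(x, O) = (-221 + x - O)*(12 + O + x) (Z(x, O) = (x + (-221 - O))*(O + (x + (-2 + 14))) = (-221 + x - O)*(O + (x + 12)) = (-221 + x - O)*(O + (12 + x)) = (-221 + x - O)*(12 + O + x))
Z(-171, 104)/((25*(-166))) + 39442/29839 = (-2652 + (-171)² - 1*104² - 233*104 - 209*(-171))/((25*(-166))) + 39442/29839 = (-2652 + 29241 - 1*10816 - 24232 + 35739)/(-4150) + 39442*(1/29839) = (-2652 + 29241 - 10816 - 24232 + 35739)*(-1/4150) + 39442/29839 = 27280*(-1/4150) + 39442/29839 = -2728/415 + 39442/29839 = -65032362/12383185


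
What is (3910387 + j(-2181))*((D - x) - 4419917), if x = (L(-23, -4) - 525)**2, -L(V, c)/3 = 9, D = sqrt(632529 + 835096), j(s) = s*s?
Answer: -40948989450908 + 43335740*sqrt(58705) ≈ -4.0938e+13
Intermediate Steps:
j(s) = s**2
D = 5*sqrt(58705) (D = sqrt(1467625) = 5*sqrt(58705) ≈ 1211.5)
L(V, c) = -27 (L(V, c) = -3*9 = -27)
x = 304704 (x = (-27 - 525)**2 = (-552)**2 = 304704)
(3910387 + j(-2181))*((D - x) - 4419917) = (3910387 + (-2181)**2)*((5*sqrt(58705) - 1*304704) - 4419917) = (3910387 + 4756761)*((5*sqrt(58705) - 304704) - 4419917) = 8667148*((-304704 + 5*sqrt(58705)) - 4419917) = 8667148*(-4724621 + 5*sqrt(58705)) = -40948989450908 + 43335740*sqrt(58705)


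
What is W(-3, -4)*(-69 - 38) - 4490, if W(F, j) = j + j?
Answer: -3634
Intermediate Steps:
W(F, j) = 2*j
W(-3, -4)*(-69 - 38) - 4490 = (2*(-4))*(-69 - 38) - 4490 = -8*(-107) - 4490 = 856 - 4490 = -3634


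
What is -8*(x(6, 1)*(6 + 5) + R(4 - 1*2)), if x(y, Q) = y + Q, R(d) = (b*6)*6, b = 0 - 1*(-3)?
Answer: -1480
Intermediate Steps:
b = 3 (b = 0 + 3 = 3)
R(d) = 108 (R(d) = (3*6)*6 = 18*6 = 108)
x(y, Q) = Q + y
-8*(x(6, 1)*(6 + 5) + R(4 - 1*2)) = -8*((1 + 6)*(6 + 5) + 108) = -8*(7*11 + 108) = -8*(77 + 108) = -8*185 = -1480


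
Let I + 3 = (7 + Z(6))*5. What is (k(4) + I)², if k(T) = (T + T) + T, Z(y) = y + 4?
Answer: 8836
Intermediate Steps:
Z(y) = 4 + y
k(T) = 3*T (k(T) = 2*T + T = 3*T)
I = 82 (I = -3 + (7 + (4 + 6))*5 = -3 + (7 + 10)*5 = -3 + 17*5 = -3 + 85 = 82)
(k(4) + I)² = (3*4 + 82)² = (12 + 82)² = 94² = 8836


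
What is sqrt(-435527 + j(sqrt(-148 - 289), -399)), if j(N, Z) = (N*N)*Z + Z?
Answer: I*sqrt(261563) ≈ 511.43*I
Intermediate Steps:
j(N, Z) = Z + Z*N**2 (j(N, Z) = N**2*Z + Z = Z*N**2 + Z = Z + Z*N**2)
sqrt(-435527 + j(sqrt(-148 - 289), -399)) = sqrt(-435527 - 399*(1 + (sqrt(-148 - 289))**2)) = sqrt(-435527 - 399*(1 + (sqrt(-437))**2)) = sqrt(-435527 - 399*(1 + (I*sqrt(437))**2)) = sqrt(-435527 - 399*(1 - 437)) = sqrt(-435527 - 399*(-436)) = sqrt(-435527 + 173964) = sqrt(-261563) = I*sqrt(261563)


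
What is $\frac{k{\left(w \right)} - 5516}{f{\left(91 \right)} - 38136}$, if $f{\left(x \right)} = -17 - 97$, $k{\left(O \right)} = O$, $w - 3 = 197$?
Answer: $\frac{886}{6375} \approx 0.13898$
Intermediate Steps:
$w = 200$ ($w = 3 + 197 = 200$)
$f{\left(x \right)} = -114$ ($f{\left(x \right)} = -17 - 97 = -114$)
$\frac{k{\left(w \right)} - 5516}{f{\left(91 \right)} - 38136} = \frac{200 - 5516}{-114 - 38136} = - \frac{5316}{-38250} = \left(-5316\right) \left(- \frac{1}{38250}\right) = \frac{886}{6375}$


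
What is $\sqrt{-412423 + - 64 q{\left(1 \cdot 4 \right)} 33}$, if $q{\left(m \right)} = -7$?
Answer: $i \sqrt{397639} \approx 630.59 i$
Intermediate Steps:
$\sqrt{-412423 + - 64 q{\left(1 \cdot 4 \right)} 33} = \sqrt{-412423 + \left(-64\right) \left(-7\right) 33} = \sqrt{-412423 + 448 \cdot 33} = \sqrt{-412423 + 14784} = \sqrt{-397639} = i \sqrt{397639}$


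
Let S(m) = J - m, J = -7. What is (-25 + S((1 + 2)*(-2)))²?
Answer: 676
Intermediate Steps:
S(m) = -7 - m
(-25 + S((1 + 2)*(-2)))² = (-25 + (-7 - (1 + 2)*(-2)))² = (-25 + (-7 - 3*(-2)))² = (-25 + (-7 - 1*(-6)))² = (-25 + (-7 + 6))² = (-25 - 1)² = (-26)² = 676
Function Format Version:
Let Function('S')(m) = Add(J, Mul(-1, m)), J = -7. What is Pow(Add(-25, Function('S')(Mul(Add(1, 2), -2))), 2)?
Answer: 676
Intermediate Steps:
Function('S')(m) = Add(-7, Mul(-1, m))
Pow(Add(-25, Function('S')(Mul(Add(1, 2), -2))), 2) = Pow(Add(-25, Add(-7, Mul(-1, Mul(Add(1, 2), -2)))), 2) = Pow(Add(-25, Add(-7, Mul(-1, Mul(3, -2)))), 2) = Pow(Add(-25, Add(-7, Mul(-1, -6))), 2) = Pow(Add(-25, Add(-7, 6)), 2) = Pow(Add(-25, -1), 2) = Pow(-26, 2) = 676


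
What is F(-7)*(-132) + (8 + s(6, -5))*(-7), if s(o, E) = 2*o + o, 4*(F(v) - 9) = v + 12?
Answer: -1535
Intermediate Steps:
F(v) = 12 + v/4 (F(v) = 9 + (v + 12)/4 = 9 + (12 + v)/4 = 9 + (3 + v/4) = 12 + v/4)
s(o, E) = 3*o
F(-7)*(-132) + (8 + s(6, -5))*(-7) = (12 + (¼)*(-7))*(-132) + (8 + 3*6)*(-7) = (12 - 7/4)*(-132) + (8 + 18)*(-7) = (41/4)*(-132) + 26*(-7) = -1353 - 182 = -1535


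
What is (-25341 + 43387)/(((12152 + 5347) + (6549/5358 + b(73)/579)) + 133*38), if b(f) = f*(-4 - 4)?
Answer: 18661260324/23322142915 ≈ 0.80015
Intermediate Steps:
b(f) = -8*f (b(f) = f*(-8) = -8*f)
(-25341 + 43387)/(((12152 + 5347) + (6549/5358 + b(73)/579)) + 133*38) = (-25341 + 43387)/(((12152 + 5347) + (6549/5358 - 8*73/579)) + 133*38) = 18046/((17499 + (6549*(1/5358) - 584*1/579)) + 5054) = 18046/((17499 + (2183/1786 - 584/579)) + 5054) = 18046/((17499 + 220933/1034094) + 5054) = 18046/(18095831839/1034094 + 5054) = 18046/(23322142915/1034094) = 18046*(1034094/23322142915) = 18661260324/23322142915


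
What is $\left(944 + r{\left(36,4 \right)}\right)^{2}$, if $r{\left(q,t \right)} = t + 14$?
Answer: $925444$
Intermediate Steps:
$r{\left(q,t \right)} = 14 + t$
$\left(944 + r{\left(36,4 \right)}\right)^{2} = \left(944 + \left(14 + 4\right)\right)^{2} = \left(944 + 18\right)^{2} = 962^{2} = 925444$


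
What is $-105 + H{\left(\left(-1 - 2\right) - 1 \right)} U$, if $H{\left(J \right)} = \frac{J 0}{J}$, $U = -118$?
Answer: $-105$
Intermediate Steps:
$H{\left(J \right)} = 0$ ($H{\left(J \right)} = \frac{0}{J} = 0$)
$-105 + H{\left(\left(-1 - 2\right) - 1 \right)} U = -105 + 0 \left(-118\right) = -105 + 0 = -105$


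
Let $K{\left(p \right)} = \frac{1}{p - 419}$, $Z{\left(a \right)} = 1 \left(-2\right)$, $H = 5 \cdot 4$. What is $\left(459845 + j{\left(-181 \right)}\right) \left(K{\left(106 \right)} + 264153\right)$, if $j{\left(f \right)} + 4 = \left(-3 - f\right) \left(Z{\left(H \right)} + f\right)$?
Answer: $\frac{35326387706096}{313} \approx 1.1286 \cdot 10^{11}$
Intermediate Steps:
$H = 20$
$Z{\left(a \right)} = -2$
$K{\left(p \right)} = \frac{1}{-419 + p}$
$j{\left(f \right)} = -4 + \left(-3 - f\right) \left(-2 + f\right)$
$\left(459845 + j{\left(-181 \right)}\right) \left(K{\left(106 \right)} + 264153\right) = \left(459845 - 32578\right) \left(\frac{1}{-419 + 106} + 264153\right) = \left(459845 + \left(2 + 181 - 32761\right)\right) \left(\frac{1}{-313} + 264153\right) = \left(459845 + \left(2 + 181 - 32761\right)\right) \left(- \frac{1}{313} + 264153\right) = \left(459845 - 32578\right) \frac{82679888}{313} = 427267 \cdot \frac{82679888}{313} = \frac{35326387706096}{313}$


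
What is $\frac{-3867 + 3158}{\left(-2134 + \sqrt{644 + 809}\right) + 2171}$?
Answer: $\frac{26233}{84} - \frac{709 \sqrt{1453}}{84} \approx -9.4384$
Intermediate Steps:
$\frac{-3867 + 3158}{\left(-2134 + \sqrt{644 + 809}\right) + 2171} = - \frac{709}{\left(-2134 + \sqrt{1453}\right) + 2171} = - \frac{709}{37 + \sqrt{1453}}$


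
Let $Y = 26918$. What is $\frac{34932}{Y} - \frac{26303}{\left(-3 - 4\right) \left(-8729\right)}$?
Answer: $\frac{13301}{15337} \approx 0.86725$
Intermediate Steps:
$\frac{34932}{Y} - \frac{26303}{\left(-3 - 4\right) \left(-8729\right)} = \frac{34932}{26918} - \frac{26303}{\left(-3 - 4\right) \left(-8729\right)} = 34932 \cdot \frac{1}{26918} - \frac{26303}{\left(-7\right) \left(-8729\right)} = \frac{17466}{13459} - \frac{26303}{61103} = \frac{17466}{13459} - \frac{907}{2107} = \frac{13301}{15337}$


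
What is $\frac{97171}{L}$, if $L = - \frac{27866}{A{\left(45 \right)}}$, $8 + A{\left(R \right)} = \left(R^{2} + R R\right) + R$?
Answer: $- \frac{397137877}{27866} \approx -14252.0$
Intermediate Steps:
$A{\left(R \right)} = -8 + R + 2 R^{2}$ ($A{\left(R \right)} = -8 + \left(\left(R^{2} + R R\right) + R\right) = -8 + \left(\left(R^{2} + R^{2}\right) + R\right) = -8 + \left(2 R^{2} + R\right) = -8 + \left(R + 2 R^{2}\right) = -8 + R + 2 R^{2}$)
$L = - \frac{27866}{4087}$ ($L = - \frac{27866}{-8 + 45 + 2 \cdot 45^{2}} = - \frac{27866}{-8 + 45 + 2 \cdot 2025} = - \frac{27866}{-8 + 45 + 4050} = - \frac{27866}{4087} \approx -6.8182$)
$\frac{97171}{L} = \frac{97171}{- \frac{27866}{4087}} = 97171 \left(- \frac{4087}{27866}\right) = - \frac{397137877}{27866}$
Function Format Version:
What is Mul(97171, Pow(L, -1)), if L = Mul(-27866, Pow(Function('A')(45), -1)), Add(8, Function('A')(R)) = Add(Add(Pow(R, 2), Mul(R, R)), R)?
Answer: Rational(-397137877, 27866) ≈ -14252.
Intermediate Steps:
Function('A')(R) = Add(-8, R, Mul(2, Pow(R, 2))) (Function('A')(R) = Add(-8, Add(Add(Pow(R, 2), Mul(R, R)), R)) = Add(-8, Add(Add(Pow(R, 2), Pow(R, 2)), R)) = Add(-8, Add(Mul(2, Pow(R, 2)), R)) = Add(-8, Add(R, Mul(2, Pow(R, 2)))) = Add(-8, R, Mul(2, Pow(R, 2))))
L = Rational(-27866, 4087) (L = Mul(-27866, Pow(Add(-8, 45, Mul(2, Pow(45, 2))), -1)) = Mul(-27866, Pow(Add(-8, 45, Mul(2, 2025)), -1)) = Mul(-27866, Pow(Add(-8, 45, 4050), -1)) = Mul(-27866, Pow(4087, -1)) = Mul(-27866, Rational(1, 4087)) = Rational(-27866, 4087) ≈ -6.8182)
Mul(97171, Pow(L, -1)) = Mul(97171, Pow(Rational(-27866, 4087), -1)) = Mul(97171, Rational(-4087, 27866)) = Rational(-397137877, 27866)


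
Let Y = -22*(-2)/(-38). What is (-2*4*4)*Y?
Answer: 704/19 ≈ 37.053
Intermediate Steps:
Y = -22/19 (Y = 44*(-1/38) = -22/19 ≈ -1.1579)
(-2*4*4)*Y = (-2*4*4)*(-22/19) = -8*4*(-22/19) = -32*(-22/19) = 704/19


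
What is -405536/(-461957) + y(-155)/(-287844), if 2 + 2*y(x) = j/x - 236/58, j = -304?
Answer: 131177644748276/149426780108115 ≈ 0.87787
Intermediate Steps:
y(x) = -88/29 - 152/x (y(x) = -1 + (-304/x - 236/58)/2 = -1 + (-304/x - 236*1/58)/2 = -1 + (-304/x - 118/29)/2 = -1 + (-118/29 - 304/x)/2 = -1 + (-59/29 - 152/x) = -88/29 - 152/x)
-405536/(-461957) + y(-155)/(-287844) = -405536/(-461957) + (-88/29 - 152/(-155))/(-287844) = -405536*(-1/461957) + (-88/29 - 152*(-1/155))*(-1/287844) = 405536/461957 + (-88/29 + 152/155)*(-1/287844) = 405536/461957 - 9232/4495*(-1/287844) = 405536/461957 + 2308/323464695 = 131177644748276/149426780108115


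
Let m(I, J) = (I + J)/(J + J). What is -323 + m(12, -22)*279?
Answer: -5711/22 ≈ -259.59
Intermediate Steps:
m(I, J) = (I + J)/(2*J) (m(I, J) = (I + J)/((2*J)) = (I + J)*(1/(2*J)) = (I + J)/(2*J))
-323 + m(12, -22)*279 = -323 + ((½)*(12 - 22)/(-22))*279 = -323 + ((½)*(-1/22)*(-10))*279 = -323 + (5/22)*279 = -323 + 1395/22 = -5711/22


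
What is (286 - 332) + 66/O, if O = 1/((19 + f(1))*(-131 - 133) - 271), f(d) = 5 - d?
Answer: -418684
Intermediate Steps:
O = -1/6343 (O = 1/((19 + (5 - 1*1))*(-131 - 133) - 271) = 1/((19 + (5 - 1))*(-264) - 271) = 1/((19 + 4)*(-264) - 271) = 1/(23*(-264) - 271) = 1/(-6072 - 271) = 1/(-6343) = -1/6343 ≈ -0.00015765)
(286 - 332) + 66/O = (286 - 332) + 66/(-1/6343) = -46 + 66*(-6343) = -46 - 418638 = -418684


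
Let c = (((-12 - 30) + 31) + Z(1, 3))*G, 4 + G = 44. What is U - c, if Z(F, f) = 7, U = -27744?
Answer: -27584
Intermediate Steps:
G = 40 (G = -4 + 44 = 40)
c = -160 (c = (((-12 - 30) + 31) + 7)*40 = ((-42 + 31) + 7)*40 = (-11 + 7)*40 = -4*40 = -160)
U - c = -27744 - 1*(-160) = -27744 + 160 = -27584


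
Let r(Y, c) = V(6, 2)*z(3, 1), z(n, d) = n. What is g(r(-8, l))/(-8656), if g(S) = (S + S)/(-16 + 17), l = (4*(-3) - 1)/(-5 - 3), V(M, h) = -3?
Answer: 9/4328 ≈ 0.0020795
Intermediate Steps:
l = 13/8 (l = (-12 - 1)/(-8) = -13*(-1/8) = 13/8 ≈ 1.6250)
r(Y, c) = -9 (r(Y, c) = -3*3 = -9)
g(S) = 2*S (g(S) = (2*S)/1 = (2*S)*1 = 2*S)
g(r(-8, l))/(-8656) = (2*(-9))/(-8656) = -18*(-1/8656) = 9/4328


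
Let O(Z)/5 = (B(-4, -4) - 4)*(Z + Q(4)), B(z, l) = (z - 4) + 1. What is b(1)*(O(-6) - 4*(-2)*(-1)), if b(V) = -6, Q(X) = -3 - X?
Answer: -4242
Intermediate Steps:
B(z, l) = -3 + z (B(z, l) = (-4 + z) + 1 = -3 + z)
O(Z) = 385 - 55*Z (O(Z) = 5*(((-3 - 4) - 4)*(Z + (-3 - 1*4))) = 5*((-7 - 4)*(Z + (-3 - 4))) = 5*(-11*(Z - 7)) = 5*(-11*(-7 + Z)) = 5*(77 - 11*Z) = 385 - 55*Z)
b(1)*(O(-6) - 4*(-2)*(-1)) = -6*((385 - 55*(-6)) - 4*(-2)*(-1)) = -6*((385 + 330) + 8*(-1)) = -6*(715 - 8) = -6*707 = -4242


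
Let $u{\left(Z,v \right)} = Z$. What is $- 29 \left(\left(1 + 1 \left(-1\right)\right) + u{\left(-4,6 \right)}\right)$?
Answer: $116$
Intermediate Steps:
$- 29 \left(\left(1 + 1 \left(-1\right)\right) + u{\left(-4,6 \right)}\right) = - 29 \left(\left(1 + 1 \left(-1\right)\right) - 4\right) = - 29 \left(\left(1 - 1\right) - 4\right) = - 29 \left(0 - 4\right) = \left(-29\right) \left(-4\right) = 116$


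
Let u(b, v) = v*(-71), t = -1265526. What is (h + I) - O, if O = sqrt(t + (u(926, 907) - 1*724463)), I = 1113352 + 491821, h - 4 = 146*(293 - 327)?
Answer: 1600213 - I*sqrt(2054386) ≈ 1.6002e+6 - 1433.3*I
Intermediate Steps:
u(b, v) = -71*v
h = -4960 (h = 4 + 146*(293 - 327) = 4 + 146*(-34) = 4 - 4964 = -4960)
I = 1605173
O = I*sqrt(2054386) (O = sqrt(-1265526 + (-71*907 - 1*724463)) = sqrt(-1265526 + (-64397 - 724463)) = sqrt(-1265526 - 788860) = sqrt(-2054386) = I*sqrt(2054386) ≈ 1433.3*I)
(h + I) - O = (-4960 + 1605173) - I*sqrt(2054386) = 1600213 - I*sqrt(2054386)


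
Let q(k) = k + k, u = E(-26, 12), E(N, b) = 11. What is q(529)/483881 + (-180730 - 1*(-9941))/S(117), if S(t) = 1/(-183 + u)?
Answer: 14214346963806/483881 ≈ 2.9376e+7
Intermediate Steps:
u = 11
S(t) = -1/172 (S(t) = 1/(-183 + 11) = 1/(-172) = -1/172)
q(k) = 2*k
q(529)/483881 + (-180730 - 1*(-9941))/S(117) = (2*529)/483881 + (-180730 - 1*(-9941))/(-1/172) = 1058*(1/483881) + (-180730 + 9941)*(-172) = 1058/483881 - 170789*(-172) = 1058/483881 + 29375708 = 14214346963806/483881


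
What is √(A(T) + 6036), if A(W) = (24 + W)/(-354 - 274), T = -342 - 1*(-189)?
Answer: 3*√66127301/314 ≈ 77.693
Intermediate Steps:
T = -153 (T = -342 + 189 = -153)
A(W) = -6/157 - W/628 (A(W) = (24 + W)/(-628) = (24 + W)*(-1/628) = -6/157 - W/628)
√(A(T) + 6036) = √((-6/157 - 1/628*(-153)) + 6036) = √((-6/157 + 153/628) + 6036) = √(129/628 + 6036) = √(3790737/628) = 3*√66127301/314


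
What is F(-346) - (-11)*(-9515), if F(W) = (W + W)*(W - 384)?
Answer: 400495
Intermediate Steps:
F(W) = 2*W*(-384 + W) (F(W) = (2*W)*(-384 + W) = 2*W*(-384 + W))
F(-346) - (-11)*(-9515) = 2*(-346)*(-384 - 346) - (-11)*(-9515) = 2*(-346)*(-730) - 1*104665 = 505160 - 104665 = 400495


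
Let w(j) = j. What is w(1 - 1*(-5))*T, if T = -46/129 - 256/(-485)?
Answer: 21428/20855 ≈ 1.0275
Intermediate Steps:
T = 10714/62565 (T = -46*1/129 - 256*(-1/485) = -46/129 + 256/485 = 10714/62565 ≈ 0.17125)
w(1 - 1*(-5))*T = (1 - 1*(-5))*(10714/62565) = (1 + 5)*(10714/62565) = 6*(10714/62565) = 21428/20855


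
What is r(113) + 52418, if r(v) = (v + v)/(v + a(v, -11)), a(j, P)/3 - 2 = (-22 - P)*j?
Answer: 94614377/1805 ≈ 52418.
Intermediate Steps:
a(j, P) = 6 + 3*j*(-22 - P) (a(j, P) = 6 + 3*((-22 - P)*j) = 6 + 3*(j*(-22 - P)) = 6 + 3*j*(-22 - P))
r(v) = 2*v/(6 - 32*v) (r(v) = (v + v)/(v + (6 - 66*v - 3*(-11)*v)) = (2*v)/(v + (6 - 66*v + 33*v)) = (2*v)/(v + (6 - 33*v)) = (2*v)/(6 - 32*v) = 2*v/(6 - 32*v))
r(113) + 52418 = -1*113/(-3 + 16*113) + 52418 = -1*113/(-3 + 1808) + 52418 = -1*113/1805 + 52418 = -1*113*1/1805 + 52418 = -113/1805 + 52418 = 94614377/1805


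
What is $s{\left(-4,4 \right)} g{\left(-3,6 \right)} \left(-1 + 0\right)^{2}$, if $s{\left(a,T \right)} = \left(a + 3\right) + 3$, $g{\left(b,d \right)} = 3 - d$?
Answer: $-6$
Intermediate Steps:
$s{\left(a,T \right)} = 6 + a$ ($s{\left(a,T \right)} = \left(3 + a\right) + 3 = 6 + a$)
$s{\left(-4,4 \right)} g{\left(-3,6 \right)} \left(-1 + 0\right)^{2} = \left(6 - 4\right) \left(3 - 6\right) \left(-1 + 0\right)^{2} = 2 \left(3 - 6\right) \left(-1\right)^{2} = 2 \left(-3\right) 1 = \left(-6\right) 1 = -6$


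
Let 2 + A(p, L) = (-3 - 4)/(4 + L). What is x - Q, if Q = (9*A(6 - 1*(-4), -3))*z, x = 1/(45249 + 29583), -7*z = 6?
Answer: -36368345/523824 ≈ -69.429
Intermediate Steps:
z = -6/7 (z = -⅐*6 = -6/7 ≈ -0.85714)
A(p, L) = -2 - 7/(4 + L) (A(p, L) = -2 + (-3 - 4)/(4 + L) = -2 - 7/(4 + L))
x = 1/74832 ≈ 1.3363e-5
Q = 486/7 (Q = (9*((-15 - 2*(-3))/(4 - 3)))*(-6/7) = (9*((-15 + 6)/1))*(-6/7) = (9*(1*(-9)))*(-6/7) = (9*(-9))*(-6/7) = -81*(-6/7) = 486/7 ≈ 69.429)
x - Q = 1/74832 - 1*486/7 = 1/74832 - 486/7 = -36368345/523824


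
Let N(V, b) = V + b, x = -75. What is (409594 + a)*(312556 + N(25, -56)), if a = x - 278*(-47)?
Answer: 132068377125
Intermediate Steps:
a = 12991 (a = -75 - 278*(-47) = -75 + 13066 = 12991)
(409594 + a)*(312556 + N(25, -56)) = (409594 + 12991)*(312556 + (25 - 56)) = 422585*(312556 - 31) = 422585*312525 = 132068377125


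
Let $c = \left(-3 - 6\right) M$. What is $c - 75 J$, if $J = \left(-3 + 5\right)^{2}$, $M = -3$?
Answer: $-273$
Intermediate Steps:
$c = 27$ ($c = \left(-3 - 6\right) \left(-3\right) = \left(-9\right) \left(-3\right) = 27$)
$J = 4$ ($J = 2^{2} = 4$)
$c - 75 J = 27 - 300 = -273$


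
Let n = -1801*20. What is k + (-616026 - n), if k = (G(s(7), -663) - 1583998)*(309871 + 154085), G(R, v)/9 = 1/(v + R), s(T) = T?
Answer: -2939623849837/4 ≈ -7.3491e+11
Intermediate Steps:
G(R, v) = 9/(R + v) (G(R, v) = 9/(v + R) = 9/(R + v))
n = -36020
k = -2939621529813/4 (k = (9/(7 - 663) - 1583998)*(309871 + 154085) = (9/(-656) - 1583998)*463956 = (9*(-1/656) - 1583998)*463956 = (-9/656 - 1583998)*463956 = -1039102697/656*463956 = -2939621529813/4 ≈ -7.3490e+11)
k + (-616026 - n) = -2939621529813/4 + (-616026 - 1*(-36020)) = -2939621529813/4 + (-616026 + 36020) = -2939621529813/4 - 580006 = -2939623849837/4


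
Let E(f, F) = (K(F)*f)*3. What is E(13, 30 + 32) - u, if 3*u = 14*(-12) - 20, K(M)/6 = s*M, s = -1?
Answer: -43336/3 ≈ -14445.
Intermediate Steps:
K(M) = -6*M (K(M) = 6*(-M) = -6*M)
E(f, F) = -18*F*f (E(f, F) = ((-6*F)*f)*3 = -6*F*f*3 = -18*F*f)
u = -188/3 (u = (14*(-12) - 20)/3 = (-168 - 20)/3 = (⅓)*(-188) = -188/3 ≈ -62.667)
E(13, 30 + 32) - u = -18*(30 + 32)*13 - 1*(-188/3) = -18*62*13 + 188/3 = -14508 + 188/3 = -43336/3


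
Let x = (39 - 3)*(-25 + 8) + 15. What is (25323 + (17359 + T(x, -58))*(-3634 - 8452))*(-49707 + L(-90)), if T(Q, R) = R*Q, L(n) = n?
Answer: 31285731476439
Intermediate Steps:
x = -597 (x = 36*(-17) + 15 = -612 + 15 = -597)
T(Q, R) = Q*R
(25323 + (17359 + T(x, -58))*(-3634 - 8452))*(-49707 + L(-90)) = (25323 + (17359 - 597*(-58))*(-3634 - 8452))*(-49707 - 90) = (25323 + (17359 + 34626)*(-12086))*(-49797) = (25323 + 51985*(-12086))*(-49797) = (25323 - 628290710)*(-49797) = -628265387*(-49797) = 31285731476439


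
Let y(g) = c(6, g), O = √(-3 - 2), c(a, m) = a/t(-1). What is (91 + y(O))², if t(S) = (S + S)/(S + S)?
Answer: 9409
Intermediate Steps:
t(S) = 1 (t(S) = (2*S)/((2*S)) = (2*S)*(1/(2*S)) = 1)
c(a, m) = a (c(a, m) = a/1 = a*1 = a)
O = I*√5 (O = √(-5) = I*√5 ≈ 2.2361*I)
y(g) = 6
(91 + y(O))² = (91 + 6)² = 97² = 9409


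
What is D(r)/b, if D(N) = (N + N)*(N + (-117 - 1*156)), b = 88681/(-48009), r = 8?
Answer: 203558160/88681 ≈ 2295.4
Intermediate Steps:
b = -88681/48009 (b = 88681*(-1/48009) = -88681/48009 ≈ -1.8472)
D(N) = 2*N*(-273 + N) (D(N) = (2*N)*(N + (-117 - 156)) = (2*N)*(N - 273) = (2*N)*(-273 + N) = 2*N*(-273 + N))
D(r)/b = (2*8*(-273 + 8))/(-88681/48009) = (2*8*(-265))*(-48009/88681) = -4240*(-48009/88681) = 203558160/88681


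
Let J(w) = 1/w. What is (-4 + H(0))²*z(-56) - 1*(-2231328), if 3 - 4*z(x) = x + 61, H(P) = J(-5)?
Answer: 111565959/50 ≈ 2.2313e+6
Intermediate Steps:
H(P) = -⅕ (H(P) = 1/(-5) = -⅕)
z(x) = -29/2 - x/4 (z(x) = ¾ - (x + 61)/4 = ¾ - (61 + x)/4 = ¾ + (-61/4 - x/4) = -29/2 - x/4)
(-4 + H(0))²*z(-56) - 1*(-2231328) = (-4 - ⅕)²*(-29/2 - ¼*(-56)) - 1*(-2231328) = (-21/5)²*(-29/2 + 14) + 2231328 = (441/25)*(-½) + 2231328 = -441/50 + 2231328 = 111565959/50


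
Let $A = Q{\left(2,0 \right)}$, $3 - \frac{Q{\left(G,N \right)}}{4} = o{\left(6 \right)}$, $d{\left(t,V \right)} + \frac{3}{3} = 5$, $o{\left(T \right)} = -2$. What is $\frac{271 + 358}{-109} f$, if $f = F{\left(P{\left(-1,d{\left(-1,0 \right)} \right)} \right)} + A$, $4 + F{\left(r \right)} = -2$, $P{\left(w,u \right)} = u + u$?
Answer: $- \frac{8806}{109} \approx -80.789$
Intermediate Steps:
$d{\left(t,V \right)} = 4$ ($d{\left(t,V \right)} = -1 + 5 = 4$)
$Q{\left(G,N \right)} = 20$ ($Q{\left(G,N \right)} = 12 - -8 = 12 + 8 = 20$)
$P{\left(w,u \right)} = 2 u$
$F{\left(r \right)} = -6$ ($F{\left(r \right)} = -4 - 2 = -6$)
$A = 20$
$f = 14$ ($f = -6 + 20 = 14$)
$\frac{271 + 358}{-109} f = \frac{271 + 358}{-109} \cdot 14 = 629 \left(- \frac{1}{109}\right) 14 = \left(- \frac{629}{109}\right) 14 = - \frac{8806}{109}$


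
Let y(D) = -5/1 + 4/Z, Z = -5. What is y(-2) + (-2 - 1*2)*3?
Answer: -89/5 ≈ -17.800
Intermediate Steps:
y(D) = -29/5 (y(D) = -5/1 + 4/(-5) = -5*1 + 4*(-1/5) = -5 - 4/5 = -29/5)
y(-2) + (-2 - 1*2)*3 = -29/5 + (-2 - 1*2)*3 = -29/5 + (-2 - 2)*3 = -29/5 - 4*3 = -29/5 - 12 = -89/5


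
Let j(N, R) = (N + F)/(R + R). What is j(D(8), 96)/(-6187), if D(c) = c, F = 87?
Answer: -95/1187904 ≈ -7.9973e-5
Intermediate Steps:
j(N, R) = (87 + N)/(2*R) (j(N, R) = (N + 87)/(R + R) = (87 + N)/((2*R)) = (87 + N)*(1/(2*R)) = (87 + N)/(2*R))
j(D(8), 96)/(-6187) = ((1/2)*(87 + 8)/96)/(-6187) = ((1/2)*(1/96)*95)*(-1/6187) = (95/192)*(-1/6187) = -95/1187904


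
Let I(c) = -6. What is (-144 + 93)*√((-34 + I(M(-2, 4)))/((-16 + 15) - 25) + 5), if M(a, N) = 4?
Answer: -51*√1105/13 ≈ -130.41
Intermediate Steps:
(-144 + 93)*√((-34 + I(M(-2, 4)))/((-16 + 15) - 25) + 5) = (-144 + 93)*√((-34 - 6)/((-16 + 15) - 25) + 5) = -51*√(-40/(-1 - 25) + 5) = -51*√(-40/(-26) + 5) = -51*√(-40*(-1/26) + 5) = -51*√(20/13 + 5) = -51*√1105/13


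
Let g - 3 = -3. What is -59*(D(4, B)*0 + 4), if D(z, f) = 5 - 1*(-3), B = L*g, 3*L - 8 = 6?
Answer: -236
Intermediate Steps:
g = 0 (g = 3 - 3 = 0)
L = 14/3 (L = 8/3 + (⅓)*6 = 8/3 + 2 = 14/3 ≈ 4.6667)
B = 0 (B = (14/3)*0 = 0)
D(z, f) = 8 (D(z, f) = 5 + 3 = 8)
-59*(D(4, B)*0 + 4) = -59*(8*0 + 4) = -59*(0 + 4) = -59*4 = -236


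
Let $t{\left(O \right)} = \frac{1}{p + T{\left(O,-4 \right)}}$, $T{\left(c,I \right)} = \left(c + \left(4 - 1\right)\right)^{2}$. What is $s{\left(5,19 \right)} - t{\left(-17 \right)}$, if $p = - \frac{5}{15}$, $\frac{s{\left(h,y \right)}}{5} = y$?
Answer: $\frac{55762}{587} \approx 94.995$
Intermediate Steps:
$s{\left(h,y \right)} = 5 y$
$T{\left(c,I \right)} = \left(3 + c\right)^{2}$ ($T{\left(c,I \right)} = \left(c + \left(4 - 1\right)\right)^{2} = \left(c + 3\right)^{2} = \left(3 + c\right)^{2}$)
$p = - \frac{1}{3}$ ($p = \left(-5\right) \frac{1}{15} = - \frac{1}{3} \approx -0.33333$)
$t{\left(O \right)} = \frac{1}{- \frac{1}{3} + \left(3 + O\right)^{2}}$
$s{\left(5,19 \right)} - t{\left(-17 \right)} = 5 \cdot 19 - \frac{3}{-1 + 3 \left(3 - 17\right)^{2}} = 95 - \frac{3}{-1 + 3 \left(-14\right)^{2}} = 95 - \frac{3}{-1 + 3 \cdot 196} = 95 - \frac{3}{-1 + 588} = 95 - \frac{3}{587} = \frac{55762}{587}$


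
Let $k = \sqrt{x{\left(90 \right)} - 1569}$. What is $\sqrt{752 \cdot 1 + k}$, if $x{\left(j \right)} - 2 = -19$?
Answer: $\sqrt{752 + i \sqrt{1586}} \approx 27.432 + 0.72587 i$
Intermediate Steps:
$x{\left(j \right)} = -17$ ($x{\left(j \right)} = 2 - 19 = -17$)
$k = i \sqrt{1586}$ ($k = \sqrt{-17 - 1569} = \sqrt{-1586} = i \sqrt{1586} \approx 39.825 i$)
$\sqrt{752 \cdot 1 + k} = \sqrt{752 \cdot 1 + i \sqrt{1586}} = \sqrt{752 + i \sqrt{1586}}$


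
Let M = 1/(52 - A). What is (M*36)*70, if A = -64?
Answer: 630/29 ≈ 21.724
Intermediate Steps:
M = 1/116 (M = 1/(52 - 1*(-64)) = 1/(52 + 64) = 1/116 ≈ 0.0086207)
(M*36)*70 = ((1/116)*36)*70 = (9/29)*70 = 630/29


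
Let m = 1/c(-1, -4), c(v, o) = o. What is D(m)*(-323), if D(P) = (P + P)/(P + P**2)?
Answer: -2584/3 ≈ -861.33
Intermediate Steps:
m = -1/4 (m = 1/(-4) = -1/4 ≈ -0.25000)
D(P) = 2*P/(P + P**2) (D(P) = (2*P)/(P + P**2) = 2*P/(P + P**2))
D(m)*(-323) = (2/(1 - 1/4))*(-323) = (2/(3/4))*(-323) = (2*(4/3))*(-323) = (8/3)*(-323) = -2584/3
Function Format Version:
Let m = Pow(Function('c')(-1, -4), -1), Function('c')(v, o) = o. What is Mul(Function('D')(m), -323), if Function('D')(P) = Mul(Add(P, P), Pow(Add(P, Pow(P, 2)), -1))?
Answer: Rational(-2584, 3) ≈ -861.33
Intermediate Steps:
m = Rational(-1, 4) (m = Pow(-4, -1) = Rational(-1, 4) ≈ -0.25000)
Function('D')(P) = Mul(2, P, Pow(Add(P, Pow(P, 2)), -1)) (Function('D')(P) = Mul(Mul(2, P), Pow(Add(P, Pow(P, 2)), -1)) = Mul(2, P, Pow(Add(P, Pow(P, 2)), -1)))
Mul(Function('D')(m), -323) = Mul(Mul(2, Pow(Add(1, Rational(-1, 4)), -1)), -323) = Mul(Mul(2, Pow(Rational(3, 4), -1)), -323) = Mul(Mul(2, Rational(4, 3)), -323) = Mul(Rational(8, 3), -323) = Rational(-2584, 3)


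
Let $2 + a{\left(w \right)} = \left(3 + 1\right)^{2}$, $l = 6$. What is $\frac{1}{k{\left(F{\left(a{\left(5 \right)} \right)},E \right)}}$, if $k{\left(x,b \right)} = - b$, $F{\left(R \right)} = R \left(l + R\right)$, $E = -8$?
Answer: $\frac{1}{8} \approx 0.125$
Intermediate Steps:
$a{\left(w \right)} = 14$ ($a{\left(w \right)} = -2 + \left(3 + 1\right)^{2} = -2 + 4^{2} = -2 + 16 = 14$)
$F{\left(R \right)} = R \left(6 + R\right)$
$\frac{1}{k{\left(F{\left(a{\left(5 \right)} \right)},E \right)}} = \frac{1}{\left(-1\right) \left(-8\right)} = \frac{1}{8}$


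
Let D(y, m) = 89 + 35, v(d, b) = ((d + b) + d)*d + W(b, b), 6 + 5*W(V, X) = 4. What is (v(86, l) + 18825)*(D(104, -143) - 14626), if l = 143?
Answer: -3329267646/5 ≈ -6.6585e+8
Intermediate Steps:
W(V, X) = -⅖ (W(V, X) = -6/5 + (⅕)*4 = -6/5 + ⅘ = -⅖)
v(d, b) = -⅖ + d*(b + 2*d) (v(d, b) = ((d + b) + d)*d - ⅖ = ((b + d) + d)*d - ⅖ = (b + 2*d)*d - ⅖ = d*(b + 2*d) - ⅖ = -⅖ + d*(b + 2*d))
D(y, m) = 124
(v(86, l) + 18825)*(D(104, -143) - 14626) = ((-⅖ + 2*86² + 143*86) + 18825)*(124 - 14626) = ((-⅖ + 2*7396 + 12298) + 18825)*(-14502) = ((-⅖ + 14792 + 12298) + 18825)*(-14502) = (135448/5 + 18825)*(-14502) = (229573/5)*(-14502) = -3329267646/5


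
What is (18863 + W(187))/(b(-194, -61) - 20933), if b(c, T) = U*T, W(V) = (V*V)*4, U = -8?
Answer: -52913/6815 ≈ -7.7642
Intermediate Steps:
W(V) = 4*V² (W(V) = V²*4 = 4*V²)
b(c, T) = -8*T
(18863 + W(187))/(b(-194, -61) - 20933) = (18863 + 4*187²)/(-8*(-61) - 20933) = (18863 + 4*34969)/(488 - 20933) = (18863 + 139876)/(-20445) = 158739*(-1/20445) = -52913/6815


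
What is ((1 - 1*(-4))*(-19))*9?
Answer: -855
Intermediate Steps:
((1 - 1*(-4))*(-19))*9 = ((1 + 4)*(-19))*9 = (5*(-19))*9 = -95*9 = -855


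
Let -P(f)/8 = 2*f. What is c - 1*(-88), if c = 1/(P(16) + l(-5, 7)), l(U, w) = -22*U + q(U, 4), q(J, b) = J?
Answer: 13287/151 ≈ 87.993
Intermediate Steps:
l(U, w) = -21*U (l(U, w) = -22*U + U = -21*U)
P(f) = -16*f
c = -1/151 (c = 1/(-16*16 - 21*(-5)) = 1/(-256 + 105) = 1/(-151) = -1/151 ≈ -0.0066225)
c - 1*(-88) = -1/151 - 1*(-88) = -1/151 + 88 = 13287/151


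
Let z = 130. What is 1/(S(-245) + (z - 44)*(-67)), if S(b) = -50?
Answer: -1/5812 ≈ -0.00017206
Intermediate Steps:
1/(S(-245) + (z - 44)*(-67)) = 1/(-50 + (130 - 44)*(-67)) = 1/(-50 + 86*(-67)) = 1/(-50 - 5762) = 1/(-5812) = -1/5812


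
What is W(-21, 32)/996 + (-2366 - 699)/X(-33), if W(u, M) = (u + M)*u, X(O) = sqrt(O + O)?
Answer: -77/332 + 3065*I*sqrt(66)/66 ≈ -0.23193 + 377.28*I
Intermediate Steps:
X(O) = sqrt(2)*sqrt(O) (X(O) = sqrt(2*O) = sqrt(2)*sqrt(O))
W(u, M) = u*(M + u) (W(u, M) = (M + u)*u = u*(M + u))
W(-21, 32)/996 + (-2366 - 699)/X(-33) = -21*(32 - 21)/996 + (-2366 - 699)/((sqrt(2)*sqrt(-33))) = -21*11*(1/996) - 3065*(-I*sqrt(66)/66) = -231*1/996 - 3065*(-I*sqrt(66)/66) = -77/332 - (-3065)*I*sqrt(66)/66 = -77/332 + 3065*I*sqrt(66)/66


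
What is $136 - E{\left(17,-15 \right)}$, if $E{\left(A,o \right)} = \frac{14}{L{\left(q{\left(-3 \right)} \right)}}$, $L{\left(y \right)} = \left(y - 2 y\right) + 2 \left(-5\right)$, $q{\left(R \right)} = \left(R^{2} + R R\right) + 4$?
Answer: $\frac{2183}{16} \approx 136.44$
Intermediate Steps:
$q{\left(R \right)} = 4 + 2 R^{2}$ ($q{\left(R \right)} = \left(R^{2} + R^{2}\right) + 4 = 2 R^{2} + 4 = 4 + 2 R^{2}$)
$L{\left(y \right)} = -10 - y$ ($L{\left(y \right)} = - y - 10 = -10 - y$)
$E{\left(A,o \right)} = - \frac{7}{16}$ ($E{\left(A,o \right)} = \frac{14}{-10 - \left(4 + 2 \left(-3\right)^{2}\right)} = \frac{14}{-10 - \left(4 + 2 \cdot 9\right)} = \frac{14}{-10 - \left(4 + 18\right)} = \frac{14}{-10 - 22} = \frac{14}{-32} = 14 \left(- \frac{1}{32}\right) = - \frac{7}{16}$)
$136 - E{\left(17,-15 \right)} = 136 - - \frac{7}{16} = 136 + \frac{7}{16} = \frac{2183}{16}$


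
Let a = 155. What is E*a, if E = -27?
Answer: -4185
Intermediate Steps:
E*a = -27*155 = -4185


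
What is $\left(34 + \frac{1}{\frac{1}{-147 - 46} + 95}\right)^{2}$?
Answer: $\frac{388813355401}{336135556} \approx 1156.7$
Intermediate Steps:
$\left(34 + \frac{1}{\frac{1}{-147 - 46} + 95}\right)^{2} = \left(34 + \frac{1}{\frac{1}{-193} + 95}\right)^{2} = \left(34 + \frac{1}{- \frac{1}{193} + 95}\right)^{2} = \left(34 + \frac{1}{\frac{18334}{193}}\right)^{2} = \left(34 + \frac{193}{18334}\right)^{2} = \left(\frac{623549}{18334}\right)^{2} = \frac{388813355401}{336135556}$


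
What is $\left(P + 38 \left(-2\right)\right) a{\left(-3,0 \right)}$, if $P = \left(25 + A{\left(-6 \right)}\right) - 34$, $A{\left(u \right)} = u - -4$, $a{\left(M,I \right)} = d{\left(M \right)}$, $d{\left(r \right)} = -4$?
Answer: $348$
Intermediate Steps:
$a{\left(M,I \right)} = -4$
$A{\left(u \right)} = 4 + u$ ($A{\left(u \right)} = u + 4 = 4 + u$)
$P = -11$ ($P = \left(25 + \left(4 - 6\right)\right) - 34 = \left(25 - 2\right) - 34 = 23 - 34 = -11$)
$\left(P + 38 \left(-2\right)\right) a{\left(-3,0 \right)} = \left(-11 + 38 \left(-2\right)\right) \left(-4\right) = \left(-11 - 76\right) \left(-4\right) = \left(-87\right) \left(-4\right) = 348$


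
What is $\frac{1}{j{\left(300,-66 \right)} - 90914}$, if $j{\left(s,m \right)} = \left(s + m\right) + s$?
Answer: $- \frac{1}{90380} \approx -1.1064 \cdot 10^{-5}$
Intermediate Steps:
$j{\left(s,m \right)} = m + 2 s$ ($j{\left(s,m \right)} = \left(m + s\right) + s = m + 2 s$)
$\frac{1}{j{\left(300,-66 \right)} - 90914} = \frac{1}{\left(-66 + 2 \cdot 300\right) - 90914} = \frac{1}{\left(-66 + 600\right) - 90914} = \frac{1}{534 - 90914} = \frac{1}{-90380} = - \frac{1}{90380}$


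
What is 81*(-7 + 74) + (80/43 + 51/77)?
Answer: 17977150/3311 ≈ 5429.5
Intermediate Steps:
81*(-7 + 74) + (80/43 + 51/77) = 81*67 + (80*(1/43) + 51*(1/77)) = 5427 + (80/43 + 51/77) = 5427 + 8353/3311 = 17977150/3311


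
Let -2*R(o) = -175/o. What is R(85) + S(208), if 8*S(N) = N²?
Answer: 183907/34 ≈ 5409.0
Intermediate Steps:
R(o) = 175/(2*o) (R(o) = -(-175)/(2*o) = 175/(2*o))
S(N) = N²/8
R(85) + S(208) = (175/2)/85 + (⅛)*208² = (175/2)*(1/85) + (⅛)*43264 = 35/34 + 5408 = 183907/34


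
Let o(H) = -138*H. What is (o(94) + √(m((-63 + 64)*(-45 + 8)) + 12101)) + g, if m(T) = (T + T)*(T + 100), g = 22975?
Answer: 10003 + √7439 ≈ 10089.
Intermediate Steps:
m(T) = 2*T*(100 + T) (m(T) = (2*T)*(100 + T) = 2*T*(100 + T))
(o(94) + √(m((-63 + 64)*(-45 + 8)) + 12101)) + g = (-138*94 + √(2*((-63 + 64)*(-45 + 8))*(100 + (-63 + 64)*(-45 + 8)) + 12101)) + 22975 = (-12972 + √(2*(1*(-37))*(100 + 1*(-37)) + 12101)) + 22975 = (-12972 + √(2*(-37)*(100 - 37) + 12101)) + 22975 = (-12972 + √(2*(-37)*63 + 12101)) + 22975 = (-12972 + √(-4662 + 12101)) + 22975 = (-12972 + √7439) + 22975 = 10003 + √7439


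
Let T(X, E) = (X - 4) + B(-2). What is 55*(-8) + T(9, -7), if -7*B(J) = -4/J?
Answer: -3047/7 ≈ -435.29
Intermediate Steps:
B(J) = 4/(7*J) (B(J) = -(-4)/(7*J) = 4/(7*J))
T(X, E) = -30/7 + X (T(X, E) = (X - 4) + (4/7)/(-2) = (-4 + X) + (4/7)*(-½) = (-4 + X) - 2/7 = -30/7 + X)
55*(-8) + T(9, -7) = 55*(-8) + (-30/7 + 9) = -440 + 33/7 = -3047/7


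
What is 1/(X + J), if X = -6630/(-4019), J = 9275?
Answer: 4019/37282855 ≈ 0.00010780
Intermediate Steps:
X = 6630/4019 (X = -6630*(-1/4019) = 6630/4019 ≈ 1.6497)
1/(X + J) = 1/(6630/4019 + 9275) = 1/(37282855/4019) = 4019/37282855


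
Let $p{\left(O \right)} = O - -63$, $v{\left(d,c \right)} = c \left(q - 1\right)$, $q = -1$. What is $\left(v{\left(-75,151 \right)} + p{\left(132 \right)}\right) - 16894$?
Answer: $-17001$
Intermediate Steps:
$v{\left(d,c \right)} = - 2 c$ ($v{\left(d,c \right)} = c \left(-1 - 1\right) = c \left(-2\right) = - 2 c$)
$p{\left(O \right)} = 63 + O$ ($p{\left(O \right)} = O + 63 = 63 + O$)
$\left(v{\left(-75,151 \right)} + p{\left(132 \right)}\right) - 16894 = \left(\left(-2\right) 151 + \left(63 + 132\right)\right) - 16894 = \left(-302 + 195\right) - 16894 = -107 - 16894 = -17001$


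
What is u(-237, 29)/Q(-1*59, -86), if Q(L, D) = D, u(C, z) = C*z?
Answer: 6873/86 ≈ 79.919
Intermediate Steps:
u(-237, 29)/Q(-1*59, -86) = -237*29/(-86) = -6873*(-1/86) = 6873/86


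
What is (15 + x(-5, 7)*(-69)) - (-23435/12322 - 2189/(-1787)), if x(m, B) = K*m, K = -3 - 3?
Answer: -45234990283/22019414 ≈ -2054.3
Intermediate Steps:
K = -6
x(m, B) = -6*m
(15 + x(-5, 7)*(-69)) - (-23435/12322 - 2189/(-1787)) = (15 - 6*(-5)*(-69)) - (-23435/12322 - 2189/(-1787)) = (15 + 30*(-69)) - (-23435*1/12322 - 2189*(-1/1787)) = (15 - 2070) - (-23435/12322 + 2189/1787) = -2055 - 1*(-14905487/22019414) = -2055 + 14905487/22019414 = -45234990283/22019414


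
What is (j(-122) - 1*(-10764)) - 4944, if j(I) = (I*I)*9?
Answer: 139776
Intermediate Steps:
j(I) = 9*I**2 (j(I) = I**2*9 = 9*I**2)
(j(-122) - 1*(-10764)) - 4944 = (9*(-122)**2 - 1*(-10764)) - 4944 = (9*14884 + 10764) - 4944 = (133956 + 10764) - 4944 = 144720 - 4944 = 139776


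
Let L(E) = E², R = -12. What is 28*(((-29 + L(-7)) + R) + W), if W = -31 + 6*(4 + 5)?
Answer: 868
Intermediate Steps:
W = 23 (W = -31 + 6*9 = -31 + 54 = 23)
28*(((-29 + L(-7)) + R) + W) = 28*(((-29 + (-7)²) - 12) + 23) = 28*(((-29 + 49) - 12) + 23) = 28*((20 - 12) + 23) = 28*(8 + 23) = 28*31 = 868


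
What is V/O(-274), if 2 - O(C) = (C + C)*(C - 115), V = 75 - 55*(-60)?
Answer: -675/42634 ≈ -0.015832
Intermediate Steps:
V = 3375 (V = 75 + 3300 = 3375)
O(C) = 2 - 2*C*(-115 + C) (O(C) = 2 - (C + C)*(C - 115) = 2 - 2*C*(-115 + C))
V/O(-274) = 3375/(2 - 2*(-274)**2 + 230*(-274)) = 3375/(2 - 2*75076 - 63020) = 3375/(2 - 150152 - 63020) = 3375/(-213170) = 3375*(-1/213170) = -675/42634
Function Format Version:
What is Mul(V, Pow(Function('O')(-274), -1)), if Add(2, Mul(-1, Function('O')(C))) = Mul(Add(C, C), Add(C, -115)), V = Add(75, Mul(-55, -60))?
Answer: Rational(-675, 42634) ≈ -0.015832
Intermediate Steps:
V = 3375 (V = Add(75, 3300) = 3375)
Function('O')(C) = Add(2, Mul(-2, C, Add(-115, C))) (Function('O')(C) = Add(2, Mul(-1, Mul(Add(C, C), Add(C, -115)))) = Add(2, Mul(-1, Mul(Mul(2, C), Add(-115, C)))) = Add(2, Mul(-1, Mul(2, C, Add(-115, C)))) = Add(2, Mul(-2, C, Add(-115, C))))
Mul(V, Pow(Function('O')(-274), -1)) = Mul(3375, Pow(Add(2, Mul(-2, Pow(-274, 2)), Mul(230, -274)), -1)) = Mul(3375, Pow(Add(2, Mul(-2, 75076), -63020), -1)) = Mul(3375, Pow(Add(2, -150152, -63020), -1)) = Mul(3375, Pow(-213170, -1)) = Mul(3375, Rational(-1, 213170)) = Rational(-675, 42634)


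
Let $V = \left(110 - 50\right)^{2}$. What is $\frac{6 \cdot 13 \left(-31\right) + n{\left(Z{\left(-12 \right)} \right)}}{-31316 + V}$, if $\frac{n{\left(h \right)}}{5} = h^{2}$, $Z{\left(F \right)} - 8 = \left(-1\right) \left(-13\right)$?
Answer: $\frac{213}{27716} \approx 0.0076851$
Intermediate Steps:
$Z{\left(F \right)} = 21$ ($Z{\left(F \right)} = 8 - -13 = 8 + 13 = 21$)
$V = 3600$ ($V = 60^{2} = 3600$)
$n{\left(h \right)} = 5 h^{2}$
$\frac{6 \cdot 13 \left(-31\right) + n{\left(Z{\left(-12 \right)} \right)}}{-31316 + V} = \frac{6 \cdot 13 \left(-31\right) + 5 \cdot 21^{2}}{-31316 + 3600} = \frac{78 \left(-31\right) + 5 \cdot 441}{-27716} = \left(-2418 + 2205\right) \left(- \frac{1}{27716}\right) = \left(-213\right) \left(- \frac{1}{27716}\right) = \frac{213}{27716}$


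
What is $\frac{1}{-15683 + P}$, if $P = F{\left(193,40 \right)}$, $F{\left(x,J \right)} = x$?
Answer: $- \frac{1}{15490} \approx -6.4558 \cdot 10^{-5}$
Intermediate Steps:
$P = 193$
$\frac{1}{-15683 + P} = \frac{1}{-15683 + 193} = \frac{1}{-15490} = - \frac{1}{15490}$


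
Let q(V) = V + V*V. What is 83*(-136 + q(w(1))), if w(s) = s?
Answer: -11122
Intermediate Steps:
q(V) = V + V²
83*(-136 + q(w(1))) = 83*(-136 + 1*(1 + 1)) = 83*(-136 + 1*2) = 83*(-136 + 2) = 83*(-134) = -11122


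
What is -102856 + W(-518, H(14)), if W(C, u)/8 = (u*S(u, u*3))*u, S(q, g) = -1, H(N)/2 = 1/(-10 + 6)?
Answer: -102858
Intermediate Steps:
H(N) = -½ (H(N) = 2/(-10 + 6) = 2/(-4) = 2*(-¼) = -½)
W(C, u) = -8*u² (W(C, u) = 8*((u*(-1))*u) = 8*((-u)*u) = 8*(-u²) = -8*u²)
-102856 + W(-518, H(14)) = -102856 - 8*(-½)² = -102856 - 8*¼ = -102856 - 2 = -102858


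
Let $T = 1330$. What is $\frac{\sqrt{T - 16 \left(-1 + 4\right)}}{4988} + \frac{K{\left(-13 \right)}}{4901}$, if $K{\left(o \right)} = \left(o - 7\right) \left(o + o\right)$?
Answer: $\frac{40}{377} + \frac{\sqrt{1282}}{4988} \approx 0.11328$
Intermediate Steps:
$K{\left(o \right)} = 2 o \left(-7 + o\right)$ ($K{\left(o \right)} = \left(-7 + o\right) 2 o = 2 o \left(-7 + o\right)$)
$\frac{\sqrt{T - 16 \left(-1 + 4\right)}}{4988} + \frac{K{\left(-13 \right)}}{4901} = \frac{\sqrt{1330 - 16 \left(-1 + 4\right)}}{4988} + \frac{2 \left(-13\right) \left(-7 - 13\right)}{4901} = \sqrt{1330 - 48} \cdot \frac{1}{4988} + 2 \left(-13\right) \left(-20\right) \frac{1}{4901} = \sqrt{1330 - 48} \cdot \frac{1}{4988} + 520 \cdot \frac{1}{4901} = \sqrt{1282} \cdot \frac{1}{4988} + \frac{40}{377} = \frac{\sqrt{1282}}{4988} + \frac{40}{377} = \frac{40}{377} + \frac{\sqrt{1282}}{4988}$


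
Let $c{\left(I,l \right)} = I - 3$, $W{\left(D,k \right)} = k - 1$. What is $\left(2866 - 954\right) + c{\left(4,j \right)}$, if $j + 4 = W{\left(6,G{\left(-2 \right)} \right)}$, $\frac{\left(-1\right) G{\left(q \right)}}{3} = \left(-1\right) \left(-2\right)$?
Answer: $1913$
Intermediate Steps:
$G{\left(q \right)} = -6$ ($G{\left(q \right)} = - 3 \left(\left(-1\right) \left(-2\right)\right) = \left(-3\right) 2 = -6$)
$W{\left(D,k \right)} = -1 + k$
$j = -11$ ($j = -4 - 7 = -11$)
$c{\left(I,l \right)} = -3 + I$ ($c{\left(I,l \right)} = I - 3 = -3 + I$)
$\left(2866 - 954\right) + c{\left(4,j \right)} = \left(2866 - 954\right) + \left(-3 + 4\right) = \left(2866 + \left(-1329 + 375\right)\right) + 1 = \left(2866 - 954\right) + 1 = 1912 + 1 = 1913$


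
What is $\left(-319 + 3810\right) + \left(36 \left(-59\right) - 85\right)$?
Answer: $1282$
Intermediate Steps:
$\left(-319 + 3810\right) + \left(36 \left(-59\right) - 85\right) = 3491 - 2209 = 1282$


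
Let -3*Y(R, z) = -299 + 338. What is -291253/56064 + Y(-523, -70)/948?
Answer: -23069723/4429056 ≈ -5.2087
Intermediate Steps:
Y(R, z) = -13 (Y(R, z) = -(-299 + 338)/3 = -⅓*39 = -13)
-291253/56064 + Y(-523, -70)/948 = -291253/56064 - 13/948 = -23069723/4429056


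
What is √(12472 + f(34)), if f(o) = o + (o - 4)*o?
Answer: √13526 ≈ 116.30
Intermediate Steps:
f(o) = o + o*(-4 + o) (f(o) = o + (-4 + o)*o = o + o*(-4 + o))
√(12472 + f(34)) = √(12472 + 34*(-3 + 34)) = √(12472 + 34*31) = √(12472 + 1054) = √13526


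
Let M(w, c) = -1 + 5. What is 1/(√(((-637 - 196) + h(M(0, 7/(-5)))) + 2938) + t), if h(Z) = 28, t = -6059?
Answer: -6059/36709348 - 3*√237/36709348 ≈ -0.00016631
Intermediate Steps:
M(w, c) = 4
1/(√(((-637 - 196) + h(M(0, 7/(-5)))) + 2938) + t) = 1/(√(((-637 - 196) + 28) + 2938) - 6059) = 1/(√((-833 + 28) + 2938) - 6059) = 1/(√(-805 + 2938) - 6059) = 1/(√2133 - 6059) = 1/(3*√237 - 6059) = 1/(-6059 + 3*√237)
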